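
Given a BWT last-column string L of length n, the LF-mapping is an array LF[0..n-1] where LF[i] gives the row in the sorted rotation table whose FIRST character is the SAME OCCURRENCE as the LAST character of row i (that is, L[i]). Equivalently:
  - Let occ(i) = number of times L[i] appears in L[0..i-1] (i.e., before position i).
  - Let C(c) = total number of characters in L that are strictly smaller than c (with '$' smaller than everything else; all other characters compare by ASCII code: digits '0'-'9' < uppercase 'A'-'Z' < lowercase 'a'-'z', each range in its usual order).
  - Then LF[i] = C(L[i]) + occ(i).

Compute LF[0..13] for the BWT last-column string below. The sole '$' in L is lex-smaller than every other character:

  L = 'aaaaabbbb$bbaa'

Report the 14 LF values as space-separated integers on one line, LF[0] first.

Answer: 1 2 3 4 5 8 9 10 11 0 12 13 6 7

Derivation:
Char counts: '$':1, 'a':7, 'b':6
C (first-col start): C('$')=0, C('a')=1, C('b')=8
L[0]='a': occ=0, LF[0]=C('a')+0=1+0=1
L[1]='a': occ=1, LF[1]=C('a')+1=1+1=2
L[2]='a': occ=2, LF[2]=C('a')+2=1+2=3
L[3]='a': occ=3, LF[3]=C('a')+3=1+3=4
L[4]='a': occ=4, LF[4]=C('a')+4=1+4=5
L[5]='b': occ=0, LF[5]=C('b')+0=8+0=8
L[6]='b': occ=1, LF[6]=C('b')+1=8+1=9
L[7]='b': occ=2, LF[7]=C('b')+2=8+2=10
L[8]='b': occ=3, LF[8]=C('b')+3=8+3=11
L[9]='$': occ=0, LF[9]=C('$')+0=0+0=0
L[10]='b': occ=4, LF[10]=C('b')+4=8+4=12
L[11]='b': occ=5, LF[11]=C('b')+5=8+5=13
L[12]='a': occ=5, LF[12]=C('a')+5=1+5=6
L[13]='a': occ=6, LF[13]=C('a')+6=1+6=7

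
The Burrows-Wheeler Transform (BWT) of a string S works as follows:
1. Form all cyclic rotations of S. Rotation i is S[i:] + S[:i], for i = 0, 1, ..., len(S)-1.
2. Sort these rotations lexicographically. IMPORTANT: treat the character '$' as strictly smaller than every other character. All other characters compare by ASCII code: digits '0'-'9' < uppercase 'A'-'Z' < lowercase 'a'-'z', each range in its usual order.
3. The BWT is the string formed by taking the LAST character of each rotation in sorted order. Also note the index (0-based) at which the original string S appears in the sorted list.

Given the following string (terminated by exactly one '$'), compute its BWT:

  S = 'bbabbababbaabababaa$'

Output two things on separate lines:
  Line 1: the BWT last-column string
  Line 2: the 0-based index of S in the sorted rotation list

Answer: aabbbbabbbabaababaa$
19

Derivation:
All 20 rotations (rotation i = S[i:]+S[:i]):
  rot[0] = bbabbababbaabababaa$
  rot[1] = babbababbaabababaa$b
  rot[2] = abbababbaabababaa$bb
  rot[3] = bbababbaabababaa$bba
  rot[4] = bababbaabababaa$bbab
  rot[5] = ababbaabababaa$bbabb
  rot[6] = babbaabababaa$bbabba
  rot[7] = abbaabababaa$bbabbab
  rot[8] = bbaabababaa$bbabbaba
  rot[9] = baabababaa$bbabbabab
  rot[10] = aabababaa$bbabbababb
  rot[11] = abababaa$bbabbababba
  rot[12] = bababaa$bbabbababbaa
  rot[13] = ababaa$bbabbababbaab
  rot[14] = babaa$bbabbababbaaba
  rot[15] = abaa$bbabbababbaabab
  rot[16] = baa$bbabbababbaababa
  rot[17] = aa$bbabbababbaababab
  rot[18] = a$bbabbababbaabababa
  rot[19] = $bbabbababbaabababaa
Sorted (with $ < everything):
  sorted[0] = $bbabbababbaabababaa  (last char: 'a')
  sorted[1] = a$bbabbababbaabababa  (last char: 'a')
  sorted[2] = aa$bbabbababbaababab  (last char: 'b')
  sorted[3] = aabababaa$bbabbababb  (last char: 'b')
  sorted[4] = abaa$bbabbababbaabab  (last char: 'b')
  sorted[5] = ababaa$bbabbababbaab  (last char: 'b')
  sorted[6] = abababaa$bbabbababba  (last char: 'a')
  sorted[7] = ababbaabababaa$bbabb  (last char: 'b')
  sorted[8] = abbaabababaa$bbabbab  (last char: 'b')
  sorted[9] = abbababbaabababaa$bb  (last char: 'b')
  sorted[10] = baa$bbabbababbaababa  (last char: 'a')
  sorted[11] = baabababaa$bbabbabab  (last char: 'b')
  sorted[12] = babaa$bbabbababbaaba  (last char: 'a')
  sorted[13] = bababaa$bbabbababbaa  (last char: 'a')
  sorted[14] = bababbaabababaa$bbab  (last char: 'b')
  sorted[15] = babbaabababaa$bbabba  (last char: 'a')
  sorted[16] = babbababbaabababaa$b  (last char: 'b')
  sorted[17] = bbaabababaa$bbabbaba  (last char: 'a')
  sorted[18] = bbababbaabababaa$bba  (last char: 'a')
  sorted[19] = bbabbababbaabababaa$  (last char: '$')
Last column: aabbbbabbbabaababaa$
Original string S is at sorted index 19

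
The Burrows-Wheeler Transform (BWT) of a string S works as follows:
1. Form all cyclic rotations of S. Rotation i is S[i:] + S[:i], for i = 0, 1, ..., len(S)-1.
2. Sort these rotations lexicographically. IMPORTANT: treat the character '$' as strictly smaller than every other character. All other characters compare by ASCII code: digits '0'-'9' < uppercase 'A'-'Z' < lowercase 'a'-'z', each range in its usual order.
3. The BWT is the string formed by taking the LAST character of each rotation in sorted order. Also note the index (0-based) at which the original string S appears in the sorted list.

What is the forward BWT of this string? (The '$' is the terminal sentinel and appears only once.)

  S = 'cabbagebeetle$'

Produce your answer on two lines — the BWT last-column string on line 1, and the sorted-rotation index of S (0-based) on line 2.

All 14 rotations (rotation i = S[i:]+S[:i]):
  rot[0] = cabbagebeetle$
  rot[1] = abbagebeetle$c
  rot[2] = bbagebeetle$ca
  rot[3] = bagebeetle$cab
  rot[4] = agebeetle$cabb
  rot[5] = gebeetle$cabba
  rot[6] = ebeetle$cabbag
  rot[7] = beetle$cabbage
  rot[8] = eetle$cabbageb
  rot[9] = etle$cabbagebe
  rot[10] = tle$cabbagebee
  rot[11] = le$cabbagebeet
  rot[12] = e$cabbagebeetl
  rot[13] = $cabbagebeetle
Sorted (with $ < everything):
  sorted[0] = $cabbagebeetle  (last char: 'e')
  sorted[1] = abbagebeetle$c  (last char: 'c')
  sorted[2] = agebeetle$cabb  (last char: 'b')
  sorted[3] = bagebeetle$cab  (last char: 'b')
  sorted[4] = bbagebeetle$ca  (last char: 'a')
  sorted[5] = beetle$cabbage  (last char: 'e')
  sorted[6] = cabbagebeetle$  (last char: '$')
  sorted[7] = e$cabbagebeetl  (last char: 'l')
  sorted[8] = ebeetle$cabbag  (last char: 'g')
  sorted[9] = eetle$cabbageb  (last char: 'b')
  sorted[10] = etle$cabbagebe  (last char: 'e')
  sorted[11] = gebeetle$cabba  (last char: 'a')
  sorted[12] = le$cabbagebeet  (last char: 't')
  sorted[13] = tle$cabbagebee  (last char: 'e')
Last column: ecbbae$lgbeate
Original string S is at sorted index 6

Answer: ecbbae$lgbeate
6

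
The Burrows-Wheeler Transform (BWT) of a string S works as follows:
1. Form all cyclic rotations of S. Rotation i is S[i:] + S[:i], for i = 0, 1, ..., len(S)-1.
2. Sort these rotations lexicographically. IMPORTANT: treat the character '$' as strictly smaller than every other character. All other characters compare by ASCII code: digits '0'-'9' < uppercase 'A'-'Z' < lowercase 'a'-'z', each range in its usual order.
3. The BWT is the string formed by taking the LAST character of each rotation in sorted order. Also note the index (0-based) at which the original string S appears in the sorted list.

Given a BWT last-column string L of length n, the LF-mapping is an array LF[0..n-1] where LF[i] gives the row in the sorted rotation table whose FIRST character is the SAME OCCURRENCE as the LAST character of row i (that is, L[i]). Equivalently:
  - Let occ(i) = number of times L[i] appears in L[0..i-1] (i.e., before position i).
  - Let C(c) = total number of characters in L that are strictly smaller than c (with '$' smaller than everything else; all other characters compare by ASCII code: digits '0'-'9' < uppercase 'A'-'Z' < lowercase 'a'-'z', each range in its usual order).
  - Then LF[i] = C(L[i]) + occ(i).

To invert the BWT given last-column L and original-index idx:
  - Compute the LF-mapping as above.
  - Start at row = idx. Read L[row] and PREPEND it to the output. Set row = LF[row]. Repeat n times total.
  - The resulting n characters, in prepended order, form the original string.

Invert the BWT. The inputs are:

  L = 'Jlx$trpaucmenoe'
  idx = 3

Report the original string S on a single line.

Answer: counterexamplJ$

Derivation:
LF mapping: 1 6 14 0 12 11 10 2 13 3 7 4 8 9 5
Walk LF starting at row 3, prepending L[row]:
  step 1: row=3, L[3]='$', prepend. Next row=LF[3]=0
  step 2: row=0, L[0]='J', prepend. Next row=LF[0]=1
  step 3: row=1, L[1]='l', prepend. Next row=LF[1]=6
  step 4: row=6, L[6]='p', prepend. Next row=LF[6]=10
  step 5: row=10, L[10]='m', prepend. Next row=LF[10]=7
  step 6: row=7, L[7]='a', prepend. Next row=LF[7]=2
  step 7: row=2, L[2]='x', prepend. Next row=LF[2]=14
  step 8: row=14, L[14]='e', prepend. Next row=LF[14]=5
  step 9: row=5, L[5]='r', prepend. Next row=LF[5]=11
  step 10: row=11, L[11]='e', prepend. Next row=LF[11]=4
  step 11: row=4, L[4]='t', prepend. Next row=LF[4]=12
  step 12: row=12, L[12]='n', prepend. Next row=LF[12]=8
  step 13: row=8, L[8]='u', prepend. Next row=LF[8]=13
  step 14: row=13, L[13]='o', prepend. Next row=LF[13]=9
  step 15: row=9, L[9]='c', prepend. Next row=LF[9]=3
Reversed output: counterexamplJ$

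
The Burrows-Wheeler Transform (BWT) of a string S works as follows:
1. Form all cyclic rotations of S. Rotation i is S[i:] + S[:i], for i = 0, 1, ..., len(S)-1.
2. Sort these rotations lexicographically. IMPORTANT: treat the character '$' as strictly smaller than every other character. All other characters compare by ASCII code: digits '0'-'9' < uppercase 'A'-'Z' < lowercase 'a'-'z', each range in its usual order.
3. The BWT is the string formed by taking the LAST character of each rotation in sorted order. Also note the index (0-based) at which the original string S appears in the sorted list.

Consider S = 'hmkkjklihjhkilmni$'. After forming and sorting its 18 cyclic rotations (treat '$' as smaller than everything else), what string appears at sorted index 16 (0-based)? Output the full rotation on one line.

All 18 rotations (rotation i = S[i:]+S[:i]):
  rot[0] = hmkkjklihjhkilmni$
  rot[1] = mkkjklihjhkilmni$h
  rot[2] = kkjklihjhkilmni$hm
  rot[3] = kjklihjhkilmni$hmk
  rot[4] = jklihjhkilmni$hmkk
  rot[5] = klihjhkilmni$hmkkj
  rot[6] = lihjhkilmni$hmkkjk
  rot[7] = ihjhkilmni$hmkkjkl
  rot[8] = hjhkilmni$hmkkjkli
  rot[9] = jhkilmni$hmkkjklih
  rot[10] = hkilmni$hmkkjklihj
  rot[11] = kilmni$hmkkjklihjh
  rot[12] = ilmni$hmkkjklihjhk
  rot[13] = lmni$hmkkjklihjhki
  rot[14] = mni$hmkkjklihjhkil
  rot[15] = ni$hmkkjklihjhkilm
  rot[16] = i$hmkkjklihjhkilmn
  rot[17] = $hmkkjklihjhkilmni
Sorted (with $ < everything):
  sorted[0] = $hmkkjklihjhkilmni
  sorted[1] = hjhkilmni$hmkkjkli
  sorted[2] = hkilmni$hmkkjklihj
  sorted[3] = hmkkjklihjhkilmni$
  sorted[4] = i$hmkkjklihjhkilmn
  sorted[5] = ihjhkilmni$hmkkjkl
  sorted[6] = ilmni$hmkkjklihjhk
  sorted[7] = jhkilmni$hmkkjklih
  sorted[8] = jklihjhkilmni$hmkk
  sorted[9] = kilmni$hmkkjklihjh
  sorted[10] = kjklihjhkilmni$hmk
  sorted[11] = kkjklihjhkilmni$hm
  sorted[12] = klihjhkilmni$hmkkj
  sorted[13] = lihjhkilmni$hmkkjk
  sorted[14] = lmni$hmkkjklihjhki
  sorted[15] = mkkjklihjhkilmni$h
  sorted[16] = mni$hmkkjklihjhkil
  sorted[17] = ni$hmkkjklihjhkilm
sorted[16] = mni$hmkkjklihjhkil

Answer: mni$hmkkjklihjhkil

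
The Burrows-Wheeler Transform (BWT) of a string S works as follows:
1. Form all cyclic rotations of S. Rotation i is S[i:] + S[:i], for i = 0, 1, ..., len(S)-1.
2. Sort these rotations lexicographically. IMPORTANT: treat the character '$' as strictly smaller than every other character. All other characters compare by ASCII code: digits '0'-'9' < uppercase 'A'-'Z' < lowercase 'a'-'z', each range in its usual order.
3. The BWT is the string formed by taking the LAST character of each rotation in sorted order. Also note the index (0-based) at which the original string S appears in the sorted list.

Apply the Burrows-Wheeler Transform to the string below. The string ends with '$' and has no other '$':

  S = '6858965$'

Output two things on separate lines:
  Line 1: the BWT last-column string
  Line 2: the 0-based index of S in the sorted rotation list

All 8 rotations (rotation i = S[i:]+S[:i]):
  rot[0] = 6858965$
  rot[1] = 858965$6
  rot[2] = 58965$68
  rot[3] = 8965$685
  rot[4] = 965$6858
  rot[5] = 65$68589
  rot[6] = 5$685896
  rot[7] = $6858965
Sorted (with $ < everything):
  sorted[0] = $6858965  (last char: '5')
  sorted[1] = 5$685896  (last char: '6')
  sorted[2] = 58965$68  (last char: '8')
  sorted[3] = 65$68589  (last char: '9')
  sorted[4] = 6858965$  (last char: '$')
  sorted[5] = 858965$6  (last char: '6')
  sorted[6] = 8965$685  (last char: '5')
  sorted[7] = 965$6858  (last char: '8')
Last column: 5689$658
Original string S is at sorted index 4

Answer: 5689$658
4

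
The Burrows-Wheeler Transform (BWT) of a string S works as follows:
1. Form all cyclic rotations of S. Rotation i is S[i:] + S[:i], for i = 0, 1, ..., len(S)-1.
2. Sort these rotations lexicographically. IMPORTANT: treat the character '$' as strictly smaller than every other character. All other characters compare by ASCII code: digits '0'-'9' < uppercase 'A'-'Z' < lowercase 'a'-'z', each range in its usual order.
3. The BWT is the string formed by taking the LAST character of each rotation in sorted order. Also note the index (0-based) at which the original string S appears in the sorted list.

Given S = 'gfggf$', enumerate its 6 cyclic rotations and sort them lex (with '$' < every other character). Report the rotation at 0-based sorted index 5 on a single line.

All 6 rotations (rotation i = S[i:]+S[:i]):
  rot[0] = gfggf$
  rot[1] = fggf$g
  rot[2] = ggf$gf
  rot[3] = gf$gfg
  rot[4] = f$gfgg
  rot[5] = $gfggf
Sorted (with $ < everything):
  sorted[0] = $gfggf
  sorted[1] = f$gfgg
  sorted[2] = fggf$g
  sorted[3] = gf$gfg
  sorted[4] = gfggf$
  sorted[5] = ggf$gf
sorted[5] = ggf$gf

Answer: ggf$gf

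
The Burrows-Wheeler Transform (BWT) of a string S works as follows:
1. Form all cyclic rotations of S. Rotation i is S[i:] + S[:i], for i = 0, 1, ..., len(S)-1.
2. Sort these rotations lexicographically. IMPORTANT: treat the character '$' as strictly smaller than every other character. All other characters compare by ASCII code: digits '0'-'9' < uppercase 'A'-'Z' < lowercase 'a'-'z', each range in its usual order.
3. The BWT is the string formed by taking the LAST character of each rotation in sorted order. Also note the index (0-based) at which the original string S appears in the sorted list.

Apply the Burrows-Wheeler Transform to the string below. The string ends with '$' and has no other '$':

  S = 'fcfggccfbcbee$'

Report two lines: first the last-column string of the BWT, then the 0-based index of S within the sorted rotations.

All 14 rotations (rotation i = S[i:]+S[:i]):
  rot[0] = fcfggccfbcbee$
  rot[1] = cfggccfbcbee$f
  rot[2] = fggccfbcbee$fc
  rot[3] = ggccfbcbee$fcf
  rot[4] = gccfbcbee$fcfg
  rot[5] = ccfbcbee$fcfgg
  rot[6] = cfbcbee$fcfggc
  rot[7] = fbcbee$fcfggcc
  rot[8] = bcbee$fcfggccf
  rot[9] = cbee$fcfggccfb
  rot[10] = bee$fcfggccfbc
  rot[11] = ee$fcfggccfbcb
  rot[12] = e$fcfggccfbcbe
  rot[13] = $fcfggccfbcbee
Sorted (with $ < everything):
  sorted[0] = $fcfggccfbcbee  (last char: 'e')
  sorted[1] = bcbee$fcfggccf  (last char: 'f')
  sorted[2] = bee$fcfggccfbc  (last char: 'c')
  sorted[3] = cbee$fcfggccfb  (last char: 'b')
  sorted[4] = ccfbcbee$fcfgg  (last char: 'g')
  sorted[5] = cfbcbee$fcfggc  (last char: 'c')
  sorted[6] = cfggccfbcbee$f  (last char: 'f')
  sorted[7] = e$fcfggccfbcbe  (last char: 'e')
  sorted[8] = ee$fcfggccfbcb  (last char: 'b')
  sorted[9] = fbcbee$fcfggcc  (last char: 'c')
  sorted[10] = fcfggccfbcbee$  (last char: '$')
  sorted[11] = fggccfbcbee$fc  (last char: 'c')
  sorted[12] = gccfbcbee$fcfg  (last char: 'g')
  sorted[13] = ggccfbcbee$fcf  (last char: 'f')
Last column: efcbgcfebc$cgf
Original string S is at sorted index 10

Answer: efcbgcfebc$cgf
10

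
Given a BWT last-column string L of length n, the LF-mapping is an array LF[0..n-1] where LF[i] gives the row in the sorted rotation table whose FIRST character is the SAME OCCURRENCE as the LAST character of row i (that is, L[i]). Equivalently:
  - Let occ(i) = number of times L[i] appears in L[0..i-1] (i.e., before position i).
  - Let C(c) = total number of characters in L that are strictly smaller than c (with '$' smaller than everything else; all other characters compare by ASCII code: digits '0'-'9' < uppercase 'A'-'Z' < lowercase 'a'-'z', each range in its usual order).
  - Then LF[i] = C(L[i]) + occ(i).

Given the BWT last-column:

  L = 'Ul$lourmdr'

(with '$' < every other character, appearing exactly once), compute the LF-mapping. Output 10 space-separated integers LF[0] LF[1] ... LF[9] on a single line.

Answer: 1 3 0 4 6 9 7 5 2 8

Derivation:
Char counts: '$':1, 'U':1, 'd':1, 'l':2, 'm':1, 'o':1, 'r':2, 'u':1
C (first-col start): C('$')=0, C('U')=1, C('d')=2, C('l')=3, C('m')=5, C('o')=6, C('r')=7, C('u')=9
L[0]='U': occ=0, LF[0]=C('U')+0=1+0=1
L[1]='l': occ=0, LF[1]=C('l')+0=3+0=3
L[2]='$': occ=0, LF[2]=C('$')+0=0+0=0
L[3]='l': occ=1, LF[3]=C('l')+1=3+1=4
L[4]='o': occ=0, LF[4]=C('o')+0=6+0=6
L[5]='u': occ=0, LF[5]=C('u')+0=9+0=9
L[6]='r': occ=0, LF[6]=C('r')+0=7+0=7
L[7]='m': occ=0, LF[7]=C('m')+0=5+0=5
L[8]='d': occ=0, LF[8]=C('d')+0=2+0=2
L[9]='r': occ=1, LF[9]=C('r')+1=7+1=8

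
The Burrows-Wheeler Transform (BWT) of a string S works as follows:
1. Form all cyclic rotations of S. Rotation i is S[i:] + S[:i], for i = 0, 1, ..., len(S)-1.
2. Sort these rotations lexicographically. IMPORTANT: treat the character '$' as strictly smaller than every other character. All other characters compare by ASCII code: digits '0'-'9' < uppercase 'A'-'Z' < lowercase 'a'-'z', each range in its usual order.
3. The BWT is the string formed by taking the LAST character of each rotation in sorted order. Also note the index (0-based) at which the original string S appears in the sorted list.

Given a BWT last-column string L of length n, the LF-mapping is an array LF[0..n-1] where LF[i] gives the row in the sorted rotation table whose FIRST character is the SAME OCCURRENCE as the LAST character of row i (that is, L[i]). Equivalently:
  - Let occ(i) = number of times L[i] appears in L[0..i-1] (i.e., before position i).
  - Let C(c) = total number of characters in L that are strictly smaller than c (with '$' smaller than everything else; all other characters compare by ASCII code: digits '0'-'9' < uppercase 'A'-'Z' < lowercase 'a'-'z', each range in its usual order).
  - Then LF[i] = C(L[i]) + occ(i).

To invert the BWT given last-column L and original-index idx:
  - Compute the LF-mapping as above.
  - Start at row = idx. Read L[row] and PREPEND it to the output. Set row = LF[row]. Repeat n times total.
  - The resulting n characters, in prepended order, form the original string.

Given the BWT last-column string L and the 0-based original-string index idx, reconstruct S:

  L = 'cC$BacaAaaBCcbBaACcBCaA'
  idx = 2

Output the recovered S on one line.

Answer: AaaCCcBCacaBAcbaBaCABc$

Derivation:
LF mapping: 19 8 0 4 12 20 13 1 14 15 5 9 21 18 6 16 2 10 22 7 11 17 3
Walk LF starting at row 2, prepending L[row]:
  step 1: row=2, L[2]='$', prepend. Next row=LF[2]=0
  step 2: row=0, L[0]='c', prepend. Next row=LF[0]=19
  step 3: row=19, L[19]='B', prepend. Next row=LF[19]=7
  step 4: row=7, L[7]='A', prepend. Next row=LF[7]=1
  step 5: row=1, L[1]='C', prepend. Next row=LF[1]=8
  step 6: row=8, L[8]='a', prepend. Next row=LF[8]=14
  step 7: row=14, L[14]='B', prepend. Next row=LF[14]=6
  step 8: row=6, L[6]='a', prepend. Next row=LF[6]=13
  step 9: row=13, L[13]='b', prepend. Next row=LF[13]=18
  step 10: row=18, L[18]='c', prepend. Next row=LF[18]=22
  step 11: row=22, L[22]='A', prepend. Next row=LF[22]=3
  step 12: row=3, L[3]='B', prepend. Next row=LF[3]=4
  step 13: row=4, L[4]='a', prepend. Next row=LF[4]=12
  step 14: row=12, L[12]='c', prepend. Next row=LF[12]=21
  step 15: row=21, L[21]='a', prepend. Next row=LF[21]=17
  step 16: row=17, L[17]='C', prepend. Next row=LF[17]=10
  step 17: row=10, L[10]='B', prepend. Next row=LF[10]=5
  step 18: row=5, L[5]='c', prepend. Next row=LF[5]=20
  step 19: row=20, L[20]='C', prepend. Next row=LF[20]=11
  step 20: row=11, L[11]='C', prepend. Next row=LF[11]=9
  step 21: row=9, L[9]='a', prepend. Next row=LF[9]=15
  step 22: row=15, L[15]='a', prepend. Next row=LF[15]=16
  step 23: row=16, L[16]='A', prepend. Next row=LF[16]=2
Reversed output: AaaCCcBCacaBAcbaBaCABc$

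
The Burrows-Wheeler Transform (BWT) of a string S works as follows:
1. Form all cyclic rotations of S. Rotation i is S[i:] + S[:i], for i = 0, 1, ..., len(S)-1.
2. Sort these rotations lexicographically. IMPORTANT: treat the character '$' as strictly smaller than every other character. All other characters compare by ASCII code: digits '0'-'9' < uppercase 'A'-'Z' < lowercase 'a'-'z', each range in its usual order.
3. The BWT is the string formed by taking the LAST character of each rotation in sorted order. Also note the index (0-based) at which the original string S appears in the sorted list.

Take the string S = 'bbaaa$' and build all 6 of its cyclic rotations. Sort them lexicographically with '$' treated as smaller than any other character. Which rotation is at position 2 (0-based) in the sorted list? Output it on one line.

Answer: aa$bba

Derivation:
All 6 rotations (rotation i = S[i:]+S[:i]):
  rot[0] = bbaaa$
  rot[1] = baaa$b
  rot[2] = aaa$bb
  rot[3] = aa$bba
  rot[4] = a$bbaa
  rot[5] = $bbaaa
Sorted (with $ < everything):
  sorted[0] = $bbaaa
  sorted[1] = a$bbaa
  sorted[2] = aa$bba
  sorted[3] = aaa$bb
  sorted[4] = baaa$b
  sorted[5] = bbaaa$
sorted[2] = aa$bba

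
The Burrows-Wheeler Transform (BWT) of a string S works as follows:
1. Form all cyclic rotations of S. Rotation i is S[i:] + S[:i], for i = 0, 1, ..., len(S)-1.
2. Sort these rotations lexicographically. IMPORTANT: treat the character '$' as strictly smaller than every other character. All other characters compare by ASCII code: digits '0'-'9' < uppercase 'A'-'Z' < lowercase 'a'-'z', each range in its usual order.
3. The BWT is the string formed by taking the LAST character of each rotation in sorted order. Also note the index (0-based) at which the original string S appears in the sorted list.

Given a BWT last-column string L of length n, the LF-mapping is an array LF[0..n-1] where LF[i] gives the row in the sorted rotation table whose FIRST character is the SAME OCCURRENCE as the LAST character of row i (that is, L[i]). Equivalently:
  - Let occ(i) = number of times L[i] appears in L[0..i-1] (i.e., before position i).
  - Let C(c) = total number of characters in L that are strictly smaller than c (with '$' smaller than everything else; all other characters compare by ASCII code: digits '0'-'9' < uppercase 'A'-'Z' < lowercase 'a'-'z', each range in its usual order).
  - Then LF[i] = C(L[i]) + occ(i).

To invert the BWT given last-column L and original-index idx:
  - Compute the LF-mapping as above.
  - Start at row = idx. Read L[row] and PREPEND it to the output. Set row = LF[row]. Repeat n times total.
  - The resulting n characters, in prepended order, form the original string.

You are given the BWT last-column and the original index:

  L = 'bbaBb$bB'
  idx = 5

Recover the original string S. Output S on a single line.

Answer: bBaBbbb$

Derivation:
LF mapping: 4 5 3 1 6 0 7 2
Walk LF starting at row 5, prepending L[row]:
  step 1: row=5, L[5]='$', prepend. Next row=LF[5]=0
  step 2: row=0, L[0]='b', prepend. Next row=LF[0]=4
  step 3: row=4, L[4]='b', prepend. Next row=LF[4]=6
  step 4: row=6, L[6]='b', prepend. Next row=LF[6]=7
  step 5: row=7, L[7]='B', prepend. Next row=LF[7]=2
  step 6: row=2, L[2]='a', prepend. Next row=LF[2]=3
  step 7: row=3, L[3]='B', prepend. Next row=LF[3]=1
  step 8: row=1, L[1]='b', prepend. Next row=LF[1]=5
Reversed output: bBaBbbb$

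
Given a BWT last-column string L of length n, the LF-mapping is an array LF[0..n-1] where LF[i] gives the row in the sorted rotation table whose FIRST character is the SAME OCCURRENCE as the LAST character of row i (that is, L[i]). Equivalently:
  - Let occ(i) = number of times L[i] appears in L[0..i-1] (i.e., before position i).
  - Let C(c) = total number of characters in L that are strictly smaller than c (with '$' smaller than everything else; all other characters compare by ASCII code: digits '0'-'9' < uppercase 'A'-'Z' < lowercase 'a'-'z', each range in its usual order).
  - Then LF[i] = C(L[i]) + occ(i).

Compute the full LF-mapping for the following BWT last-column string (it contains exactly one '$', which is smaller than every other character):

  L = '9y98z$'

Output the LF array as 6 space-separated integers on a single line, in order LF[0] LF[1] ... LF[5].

Char counts: '$':1, '8':1, '9':2, 'y':1, 'z':1
C (first-col start): C('$')=0, C('8')=1, C('9')=2, C('y')=4, C('z')=5
L[0]='9': occ=0, LF[0]=C('9')+0=2+0=2
L[1]='y': occ=0, LF[1]=C('y')+0=4+0=4
L[2]='9': occ=1, LF[2]=C('9')+1=2+1=3
L[3]='8': occ=0, LF[3]=C('8')+0=1+0=1
L[4]='z': occ=0, LF[4]=C('z')+0=5+0=5
L[5]='$': occ=0, LF[5]=C('$')+0=0+0=0

Answer: 2 4 3 1 5 0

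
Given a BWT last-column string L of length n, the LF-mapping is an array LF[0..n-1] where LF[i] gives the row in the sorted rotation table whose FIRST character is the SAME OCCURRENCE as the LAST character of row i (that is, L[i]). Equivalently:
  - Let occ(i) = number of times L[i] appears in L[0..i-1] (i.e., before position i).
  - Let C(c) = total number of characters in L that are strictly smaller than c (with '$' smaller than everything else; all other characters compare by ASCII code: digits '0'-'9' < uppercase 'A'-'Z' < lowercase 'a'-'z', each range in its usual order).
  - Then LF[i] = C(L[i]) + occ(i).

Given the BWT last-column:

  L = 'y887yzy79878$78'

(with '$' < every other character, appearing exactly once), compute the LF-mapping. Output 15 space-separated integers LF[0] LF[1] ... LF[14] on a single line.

Answer: 11 5 6 1 12 14 13 2 10 7 3 8 0 4 9

Derivation:
Char counts: '$':1, '7':4, '8':5, '9':1, 'y':3, 'z':1
C (first-col start): C('$')=0, C('7')=1, C('8')=5, C('9')=10, C('y')=11, C('z')=14
L[0]='y': occ=0, LF[0]=C('y')+0=11+0=11
L[1]='8': occ=0, LF[1]=C('8')+0=5+0=5
L[2]='8': occ=1, LF[2]=C('8')+1=5+1=6
L[3]='7': occ=0, LF[3]=C('7')+0=1+0=1
L[4]='y': occ=1, LF[4]=C('y')+1=11+1=12
L[5]='z': occ=0, LF[5]=C('z')+0=14+0=14
L[6]='y': occ=2, LF[6]=C('y')+2=11+2=13
L[7]='7': occ=1, LF[7]=C('7')+1=1+1=2
L[8]='9': occ=0, LF[8]=C('9')+0=10+0=10
L[9]='8': occ=2, LF[9]=C('8')+2=5+2=7
L[10]='7': occ=2, LF[10]=C('7')+2=1+2=3
L[11]='8': occ=3, LF[11]=C('8')+3=5+3=8
L[12]='$': occ=0, LF[12]=C('$')+0=0+0=0
L[13]='7': occ=3, LF[13]=C('7')+3=1+3=4
L[14]='8': occ=4, LF[14]=C('8')+4=5+4=9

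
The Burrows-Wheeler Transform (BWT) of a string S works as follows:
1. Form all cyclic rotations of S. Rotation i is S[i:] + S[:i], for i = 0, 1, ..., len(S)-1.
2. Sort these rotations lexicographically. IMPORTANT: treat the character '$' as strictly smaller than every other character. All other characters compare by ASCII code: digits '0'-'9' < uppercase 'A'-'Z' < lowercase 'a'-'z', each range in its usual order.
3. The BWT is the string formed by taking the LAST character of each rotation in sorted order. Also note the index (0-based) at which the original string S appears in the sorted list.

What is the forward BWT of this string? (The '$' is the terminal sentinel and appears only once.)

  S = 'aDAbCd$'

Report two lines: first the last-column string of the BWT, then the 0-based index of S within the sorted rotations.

All 7 rotations (rotation i = S[i:]+S[:i]):
  rot[0] = aDAbCd$
  rot[1] = DAbCd$a
  rot[2] = AbCd$aD
  rot[3] = bCd$aDA
  rot[4] = Cd$aDAb
  rot[5] = d$aDAbC
  rot[6] = $aDAbCd
Sorted (with $ < everything):
  sorted[0] = $aDAbCd  (last char: 'd')
  sorted[1] = AbCd$aD  (last char: 'D')
  sorted[2] = Cd$aDAb  (last char: 'b')
  sorted[3] = DAbCd$a  (last char: 'a')
  sorted[4] = aDAbCd$  (last char: '$')
  sorted[5] = bCd$aDA  (last char: 'A')
  sorted[6] = d$aDAbC  (last char: 'C')
Last column: dDba$AC
Original string S is at sorted index 4

Answer: dDba$AC
4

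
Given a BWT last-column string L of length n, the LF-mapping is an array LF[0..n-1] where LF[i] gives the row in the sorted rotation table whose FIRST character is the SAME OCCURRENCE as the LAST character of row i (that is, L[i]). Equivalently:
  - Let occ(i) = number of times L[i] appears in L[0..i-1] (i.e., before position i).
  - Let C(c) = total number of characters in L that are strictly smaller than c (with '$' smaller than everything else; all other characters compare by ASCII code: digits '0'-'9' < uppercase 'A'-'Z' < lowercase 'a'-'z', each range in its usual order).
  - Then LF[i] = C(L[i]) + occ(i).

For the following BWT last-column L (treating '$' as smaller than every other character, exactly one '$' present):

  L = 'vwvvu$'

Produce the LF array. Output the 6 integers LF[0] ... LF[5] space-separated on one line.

Answer: 2 5 3 4 1 0

Derivation:
Char counts: '$':1, 'u':1, 'v':3, 'w':1
C (first-col start): C('$')=0, C('u')=1, C('v')=2, C('w')=5
L[0]='v': occ=0, LF[0]=C('v')+0=2+0=2
L[1]='w': occ=0, LF[1]=C('w')+0=5+0=5
L[2]='v': occ=1, LF[2]=C('v')+1=2+1=3
L[3]='v': occ=2, LF[3]=C('v')+2=2+2=4
L[4]='u': occ=0, LF[4]=C('u')+0=1+0=1
L[5]='$': occ=0, LF[5]=C('$')+0=0+0=0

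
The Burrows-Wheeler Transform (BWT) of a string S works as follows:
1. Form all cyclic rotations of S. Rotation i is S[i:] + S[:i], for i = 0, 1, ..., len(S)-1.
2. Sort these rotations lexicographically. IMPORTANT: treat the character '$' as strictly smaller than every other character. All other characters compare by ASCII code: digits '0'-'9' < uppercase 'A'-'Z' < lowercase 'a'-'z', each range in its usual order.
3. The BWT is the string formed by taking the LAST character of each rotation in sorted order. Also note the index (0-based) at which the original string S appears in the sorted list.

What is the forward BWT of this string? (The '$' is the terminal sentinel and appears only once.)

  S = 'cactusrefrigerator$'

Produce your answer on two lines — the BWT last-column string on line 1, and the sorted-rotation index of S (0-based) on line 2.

Answer: rcr$argeirtoesfuact
3

Derivation:
All 19 rotations (rotation i = S[i:]+S[:i]):
  rot[0] = cactusrefrigerator$
  rot[1] = actusrefrigerator$c
  rot[2] = ctusrefrigerator$ca
  rot[3] = tusrefrigerator$cac
  rot[4] = usrefrigerator$cact
  rot[5] = srefrigerator$cactu
  rot[6] = refrigerator$cactus
  rot[7] = efrigerator$cactusr
  rot[8] = frigerator$cactusre
  rot[9] = rigerator$cactusref
  rot[10] = igerator$cactusrefr
  rot[11] = gerator$cactusrefri
  rot[12] = erator$cactusrefrig
  rot[13] = rator$cactusrefrige
  rot[14] = ator$cactusrefriger
  rot[15] = tor$cactusrefrigera
  rot[16] = or$cactusrefrigerat
  rot[17] = r$cactusrefrigerato
  rot[18] = $cactusrefrigerator
Sorted (with $ < everything):
  sorted[0] = $cactusrefrigerator  (last char: 'r')
  sorted[1] = actusrefrigerator$c  (last char: 'c')
  sorted[2] = ator$cactusrefriger  (last char: 'r')
  sorted[3] = cactusrefrigerator$  (last char: '$')
  sorted[4] = ctusrefrigerator$ca  (last char: 'a')
  sorted[5] = efrigerator$cactusr  (last char: 'r')
  sorted[6] = erator$cactusrefrig  (last char: 'g')
  sorted[7] = frigerator$cactusre  (last char: 'e')
  sorted[8] = gerator$cactusrefri  (last char: 'i')
  sorted[9] = igerator$cactusrefr  (last char: 'r')
  sorted[10] = or$cactusrefrigerat  (last char: 't')
  sorted[11] = r$cactusrefrigerato  (last char: 'o')
  sorted[12] = rator$cactusrefrige  (last char: 'e')
  sorted[13] = refrigerator$cactus  (last char: 's')
  sorted[14] = rigerator$cactusref  (last char: 'f')
  sorted[15] = srefrigerator$cactu  (last char: 'u')
  sorted[16] = tor$cactusrefrigera  (last char: 'a')
  sorted[17] = tusrefrigerator$cac  (last char: 'c')
  sorted[18] = usrefrigerator$cact  (last char: 't')
Last column: rcr$argeirtoesfuact
Original string S is at sorted index 3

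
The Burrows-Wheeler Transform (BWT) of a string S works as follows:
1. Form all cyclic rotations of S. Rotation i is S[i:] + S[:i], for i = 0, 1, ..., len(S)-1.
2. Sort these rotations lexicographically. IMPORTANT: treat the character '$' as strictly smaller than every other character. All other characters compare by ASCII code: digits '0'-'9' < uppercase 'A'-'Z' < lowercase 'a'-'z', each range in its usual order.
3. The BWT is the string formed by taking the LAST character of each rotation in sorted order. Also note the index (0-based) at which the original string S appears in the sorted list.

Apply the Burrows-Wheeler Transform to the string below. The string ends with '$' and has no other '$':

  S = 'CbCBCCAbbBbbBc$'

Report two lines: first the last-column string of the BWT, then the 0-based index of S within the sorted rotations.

Answer: cCCbbCbB$bbCABB
8

Derivation:
All 15 rotations (rotation i = S[i:]+S[:i]):
  rot[0] = CbCBCCAbbBbbBc$
  rot[1] = bCBCCAbbBbbBc$C
  rot[2] = CBCCAbbBbbBc$Cb
  rot[3] = BCCAbbBbbBc$CbC
  rot[4] = CCAbbBbbBc$CbCB
  rot[5] = CAbbBbbBc$CbCBC
  rot[6] = AbbBbbBc$CbCBCC
  rot[7] = bbBbbBc$CbCBCCA
  rot[8] = bBbbBc$CbCBCCAb
  rot[9] = BbbBc$CbCBCCAbb
  rot[10] = bbBc$CbCBCCAbbB
  rot[11] = bBc$CbCBCCAbbBb
  rot[12] = Bc$CbCBCCAbbBbb
  rot[13] = c$CbCBCCAbbBbbB
  rot[14] = $CbCBCCAbbBbbBc
Sorted (with $ < everything):
  sorted[0] = $CbCBCCAbbBbbBc  (last char: 'c')
  sorted[1] = AbbBbbBc$CbCBCC  (last char: 'C')
  sorted[2] = BCCAbbBbbBc$CbC  (last char: 'C')
  sorted[3] = BbbBc$CbCBCCAbb  (last char: 'b')
  sorted[4] = Bc$CbCBCCAbbBbb  (last char: 'b')
  sorted[5] = CAbbBbbBc$CbCBC  (last char: 'C')
  sorted[6] = CBCCAbbBbbBc$Cb  (last char: 'b')
  sorted[7] = CCAbbBbbBc$CbCB  (last char: 'B')
  sorted[8] = CbCBCCAbbBbbBc$  (last char: '$')
  sorted[9] = bBbbBc$CbCBCCAb  (last char: 'b')
  sorted[10] = bBc$CbCBCCAbbBb  (last char: 'b')
  sorted[11] = bCBCCAbbBbbBc$C  (last char: 'C')
  sorted[12] = bbBbbBc$CbCBCCA  (last char: 'A')
  sorted[13] = bbBc$CbCBCCAbbB  (last char: 'B')
  sorted[14] = c$CbCBCCAbbBbbB  (last char: 'B')
Last column: cCCbbCbB$bbCABB
Original string S is at sorted index 8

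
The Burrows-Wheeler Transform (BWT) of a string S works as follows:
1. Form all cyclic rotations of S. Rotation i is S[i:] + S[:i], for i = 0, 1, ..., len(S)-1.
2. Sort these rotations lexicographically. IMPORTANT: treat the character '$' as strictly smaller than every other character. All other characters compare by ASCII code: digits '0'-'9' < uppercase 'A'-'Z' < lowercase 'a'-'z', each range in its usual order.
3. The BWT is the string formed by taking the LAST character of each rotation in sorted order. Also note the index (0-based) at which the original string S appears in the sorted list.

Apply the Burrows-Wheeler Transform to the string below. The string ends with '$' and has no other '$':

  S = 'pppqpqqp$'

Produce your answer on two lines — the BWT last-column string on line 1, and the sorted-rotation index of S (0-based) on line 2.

All 9 rotations (rotation i = S[i:]+S[:i]):
  rot[0] = pppqpqqp$
  rot[1] = ppqpqqp$p
  rot[2] = pqpqqp$pp
  rot[3] = qpqqp$ppp
  rot[4] = pqqp$pppq
  rot[5] = qqp$pppqp
  rot[6] = qp$pppqpq
  rot[7] = p$pppqpqq
  rot[8] = $pppqpqqp
Sorted (with $ < everything):
  sorted[0] = $pppqpqqp  (last char: 'p')
  sorted[1] = p$pppqpqq  (last char: 'q')
  sorted[2] = pppqpqqp$  (last char: '$')
  sorted[3] = ppqpqqp$p  (last char: 'p')
  sorted[4] = pqpqqp$pp  (last char: 'p')
  sorted[5] = pqqp$pppq  (last char: 'q')
  sorted[6] = qp$pppqpq  (last char: 'q')
  sorted[7] = qpqqp$ppp  (last char: 'p')
  sorted[8] = qqp$pppqp  (last char: 'p')
Last column: pq$ppqqpp
Original string S is at sorted index 2

Answer: pq$ppqqpp
2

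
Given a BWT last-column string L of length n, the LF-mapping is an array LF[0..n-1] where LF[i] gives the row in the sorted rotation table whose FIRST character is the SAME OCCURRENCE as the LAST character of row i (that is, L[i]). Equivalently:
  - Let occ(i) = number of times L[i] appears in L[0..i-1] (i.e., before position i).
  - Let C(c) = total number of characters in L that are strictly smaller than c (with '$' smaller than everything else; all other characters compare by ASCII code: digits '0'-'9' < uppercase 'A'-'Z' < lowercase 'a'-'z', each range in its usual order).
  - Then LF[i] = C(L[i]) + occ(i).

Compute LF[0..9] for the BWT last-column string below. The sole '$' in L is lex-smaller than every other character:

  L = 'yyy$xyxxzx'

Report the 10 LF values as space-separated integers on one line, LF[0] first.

Answer: 5 6 7 0 1 8 2 3 9 4

Derivation:
Char counts: '$':1, 'x':4, 'y':4, 'z':1
C (first-col start): C('$')=0, C('x')=1, C('y')=5, C('z')=9
L[0]='y': occ=0, LF[0]=C('y')+0=5+0=5
L[1]='y': occ=1, LF[1]=C('y')+1=5+1=6
L[2]='y': occ=2, LF[2]=C('y')+2=5+2=7
L[3]='$': occ=0, LF[3]=C('$')+0=0+0=0
L[4]='x': occ=0, LF[4]=C('x')+0=1+0=1
L[5]='y': occ=3, LF[5]=C('y')+3=5+3=8
L[6]='x': occ=1, LF[6]=C('x')+1=1+1=2
L[7]='x': occ=2, LF[7]=C('x')+2=1+2=3
L[8]='z': occ=0, LF[8]=C('z')+0=9+0=9
L[9]='x': occ=3, LF[9]=C('x')+3=1+3=4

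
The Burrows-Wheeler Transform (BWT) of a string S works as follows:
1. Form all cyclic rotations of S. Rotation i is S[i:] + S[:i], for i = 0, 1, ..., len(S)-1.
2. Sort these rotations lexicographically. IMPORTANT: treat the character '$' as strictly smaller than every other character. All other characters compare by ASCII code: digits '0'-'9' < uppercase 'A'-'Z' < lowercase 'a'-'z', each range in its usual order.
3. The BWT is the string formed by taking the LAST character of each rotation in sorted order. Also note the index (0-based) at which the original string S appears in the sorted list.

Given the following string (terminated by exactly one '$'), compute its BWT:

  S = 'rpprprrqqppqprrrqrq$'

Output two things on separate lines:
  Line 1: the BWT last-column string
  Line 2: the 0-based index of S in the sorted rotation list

Answer: qqrpprqrqprr$pqrrprp
12

Derivation:
All 20 rotations (rotation i = S[i:]+S[:i]):
  rot[0] = rpprprrqqppqprrrqrq$
  rot[1] = pprprrqqppqprrrqrq$r
  rot[2] = prprrqqppqprrrqrq$rp
  rot[3] = rprrqqppqprrrqrq$rpp
  rot[4] = prrqqppqprrrqrq$rppr
  rot[5] = rrqqppqprrrqrq$rpprp
  rot[6] = rqqppqprrrqrq$rpprpr
  rot[7] = qqppqprrrqrq$rpprprr
  rot[8] = qppqprrrqrq$rpprprrq
  rot[9] = ppqprrrqrq$rpprprrqq
  rot[10] = pqprrrqrq$rpprprrqqp
  rot[11] = qprrrqrq$rpprprrqqpp
  rot[12] = prrrqrq$rpprprrqqppq
  rot[13] = rrrqrq$rpprprrqqppqp
  rot[14] = rrqrq$rpprprrqqppqpr
  rot[15] = rqrq$rpprprrqqppqprr
  rot[16] = qrq$rpprprrqqppqprrr
  rot[17] = rq$rpprprrqqppqprrrq
  rot[18] = q$rpprprrqqppqprrrqr
  rot[19] = $rpprprrqqppqprrrqrq
Sorted (with $ < everything):
  sorted[0] = $rpprprrqqppqprrrqrq  (last char: 'q')
  sorted[1] = ppqprrrqrq$rpprprrqq  (last char: 'q')
  sorted[2] = pprprrqqppqprrrqrq$r  (last char: 'r')
  sorted[3] = pqprrrqrq$rpprprrqqp  (last char: 'p')
  sorted[4] = prprrqqppqprrrqrq$rp  (last char: 'p')
  sorted[5] = prrqqppqprrrqrq$rppr  (last char: 'r')
  sorted[6] = prrrqrq$rpprprrqqppq  (last char: 'q')
  sorted[7] = q$rpprprrqqppqprrrqr  (last char: 'r')
  sorted[8] = qppqprrrqrq$rpprprrq  (last char: 'q')
  sorted[9] = qprrrqrq$rpprprrqqpp  (last char: 'p')
  sorted[10] = qqppqprrrqrq$rpprprr  (last char: 'r')
  sorted[11] = qrq$rpprprrqqppqprrr  (last char: 'r')
  sorted[12] = rpprprrqqppqprrrqrq$  (last char: '$')
  sorted[13] = rprrqqppqprrrqrq$rpp  (last char: 'p')
  sorted[14] = rq$rpprprrqqppqprrrq  (last char: 'q')
  sorted[15] = rqqppqprrrqrq$rpprpr  (last char: 'r')
  sorted[16] = rqrq$rpprprrqqppqprr  (last char: 'r')
  sorted[17] = rrqqppqprrrqrq$rpprp  (last char: 'p')
  sorted[18] = rrqrq$rpprprrqqppqpr  (last char: 'r')
  sorted[19] = rrrqrq$rpprprrqqppqp  (last char: 'p')
Last column: qqrpprqrqprr$pqrrprp
Original string S is at sorted index 12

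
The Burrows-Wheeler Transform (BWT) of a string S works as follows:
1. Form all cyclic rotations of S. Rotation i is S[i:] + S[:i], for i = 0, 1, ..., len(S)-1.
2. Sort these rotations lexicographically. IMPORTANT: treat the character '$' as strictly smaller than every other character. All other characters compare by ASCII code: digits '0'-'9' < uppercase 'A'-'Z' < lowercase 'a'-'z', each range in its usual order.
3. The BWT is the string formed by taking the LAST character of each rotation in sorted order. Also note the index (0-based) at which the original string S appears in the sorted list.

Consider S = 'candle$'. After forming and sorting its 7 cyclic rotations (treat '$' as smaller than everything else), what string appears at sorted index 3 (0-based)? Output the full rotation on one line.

All 7 rotations (rotation i = S[i:]+S[:i]):
  rot[0] = candle$
  rot[1] = andle$c
  rot[2] = ndle$ca
  rot[3] = dle$can
  rot[4] = le$cand
  rot[5] = e$candl
  rot[6] = $candle
Sorted (with $ < everything):
  sorted[0] = $candle
  sorted[1] = andle$c
  sorted[2] = candle$
  sorted[3] = dle$can
  sorted[4] = e$candl
  sorted[5] = le$cand
  sorted[6] = ndle$ca
sorted[3] = dle$can

Answer: dle$can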